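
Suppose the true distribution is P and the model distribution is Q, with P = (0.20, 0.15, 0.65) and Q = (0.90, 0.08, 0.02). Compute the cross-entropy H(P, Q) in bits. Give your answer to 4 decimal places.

4.2455 bits

H(P,Q) = −Σ p·log₂ q.
  −0.20·log₂(0.90) = 0.03040
  −0.15·log₂(0.08) = 0.54658
  −0.65·log₂(0.02) = 3.66851
H(P,Q) = 4.2455 bits.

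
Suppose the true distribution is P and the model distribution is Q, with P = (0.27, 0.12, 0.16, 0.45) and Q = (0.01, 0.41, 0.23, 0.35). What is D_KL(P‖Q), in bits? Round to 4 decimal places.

D(P‖Q) = Σ p·log₂(p/q).
  0.27·log₂(0.27/0.01) = 1.28382
  0.12·log₂(0.12/0.41) = -0.21271
  0.16·log₂(0.16/0.23) = -0.08377
  0.45·log₂(0.45/0.35) = 0.16316
D(P‖Q) = 1.1505 bits.

1.1505 bits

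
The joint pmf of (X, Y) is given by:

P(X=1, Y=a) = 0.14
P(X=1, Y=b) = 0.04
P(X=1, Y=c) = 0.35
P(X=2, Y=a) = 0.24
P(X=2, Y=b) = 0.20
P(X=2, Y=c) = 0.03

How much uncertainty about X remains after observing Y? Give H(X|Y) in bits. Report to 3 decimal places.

0.668 bits

Marginals: p(X) = (0.5300, 0.4700), p(Y) = (0.3800, 0.2400, 0.3800).
H(X|Y) = Σ p(Y) · H(X|Y=·).
  Y=a: p=0.3800, H(X|Y=a) = 0.9495
  Y=b: p=0.2400, H(X|Y=b) = 0.6500
  Y=c: p=0.3800, H(X|Y=c) = 0.3985
Weighted sum = 0.668 bits.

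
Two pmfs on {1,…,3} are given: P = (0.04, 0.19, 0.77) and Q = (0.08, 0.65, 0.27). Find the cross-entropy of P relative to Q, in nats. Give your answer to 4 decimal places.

1.1911 nats

H(P,Q) = −Σ p·ln q.
  −0.04·ln(0.08) = 0.10103
  −0.19·ln(0.65) = 0.08185
  −0.77·ln(0.27) = 1.00819
H(P,Q) = 1.1911 nats.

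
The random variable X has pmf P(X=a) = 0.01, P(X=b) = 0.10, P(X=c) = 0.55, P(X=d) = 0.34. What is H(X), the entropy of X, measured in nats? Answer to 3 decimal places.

H(X) = −Σ p·ln p.
  −(0.01)·ln(0.01) = 0.0461
  −(0.10)·ln(0.10) = 0.2303
  −(0.55)·ln(0.55) = 0.3288
  −(0.34)·ln(0.34) = 0.3668
Sum: 0.0461 + 0.2303 + 0.3288 + 0.3668 = 0.972 nats.

0.972 nats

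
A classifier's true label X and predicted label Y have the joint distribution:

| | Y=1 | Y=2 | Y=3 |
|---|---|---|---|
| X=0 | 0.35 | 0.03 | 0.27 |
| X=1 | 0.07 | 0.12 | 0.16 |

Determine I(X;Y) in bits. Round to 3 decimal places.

Marginals: p(X) = (0.6500, 0.3500), p(Y) = (0.4200, 0.1500, 0.4300).
I(X;Y) = H(X) + H(Y) − H(X,Y).
H(X) = 0.9341, H(Y) = 1.4598, H(X,Y) = 2.2505.
I(X;Y) = 0.9341 + 1.4598 − 2.2505 = 0.143 bits.

0.143 bits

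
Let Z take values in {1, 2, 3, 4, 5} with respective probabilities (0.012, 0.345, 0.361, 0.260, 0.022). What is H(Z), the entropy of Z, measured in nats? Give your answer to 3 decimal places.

1.222 nats

H(Z) = −Σ p·ln p.
  −(0.012)·ln(0.012) = 0.0531
  −(0.345)·ln(0.345) = 0.3672
  −(0.361)·ln(0.361) = 0.3678
  −(0.260)·ln(0.260) = 0.3502
  −(0.022)·ln(0.022) = 0.0840
Sum: 0.0531 + 0.3672 + 0.3678 + 0.3502 + 0.0840 = 1.222 nats.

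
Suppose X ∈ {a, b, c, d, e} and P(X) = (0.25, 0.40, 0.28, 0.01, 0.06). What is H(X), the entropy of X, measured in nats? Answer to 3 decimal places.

1.284 nats

H(X) = −Σ p·ln p.
  −(0.25)·ln(0.25) = 0.3466
  −(0.40)·ln(0.40) = 0.3665
  −(0.28)·ln(0.28) = 0.3564
  −(0.01)·ln(0.01) = 0.0461
  −(0.06)·ln(0.06) = 0.1688
Sum: 0.3466 + 0.3665 + 0.3564 + 0.0461 + 0.1688 = 1.284 nats.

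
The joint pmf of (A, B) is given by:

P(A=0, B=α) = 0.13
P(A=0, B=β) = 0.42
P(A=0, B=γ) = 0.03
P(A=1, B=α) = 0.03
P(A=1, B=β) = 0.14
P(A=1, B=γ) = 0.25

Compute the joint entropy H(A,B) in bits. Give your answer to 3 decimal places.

H(A,B) = −Σ p(x,y)·log₂ p(x,y) over all 6 cells.
  cell (0,α): −0.13·log₂0.13 = 0.3826
  cell (0,β): −0.42·log₂0.42 = 0.5256
  cell (0,γ): −0.03·log₂0.03 = 0.1518
  cell (1,α): −0.03·log₂0.03 = 0.1518
  cell (1,β): −0.14·log₂0.14 = 0.3971
  cell (1,γ): −0.25·log₂0.25 = 0.5000
Sum = 2.109 bits.

2.109 bits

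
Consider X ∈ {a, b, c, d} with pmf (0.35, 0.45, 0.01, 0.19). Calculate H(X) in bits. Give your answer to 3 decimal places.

H(X) = −Σ p·log₂ p.
  −(0.35)·log₂(0.35) = 0.5301
  −(0.45)·log₂(0.45) = 0.5184
  −(0.01)·log₂(0.01) = 0.0664
  −(0.19)·log₂(0.19) = 0.4552
Sum: 0.5301 + 0.5184 + 0.0664 + 0.4552 = 1.570 bits.

1.570 bits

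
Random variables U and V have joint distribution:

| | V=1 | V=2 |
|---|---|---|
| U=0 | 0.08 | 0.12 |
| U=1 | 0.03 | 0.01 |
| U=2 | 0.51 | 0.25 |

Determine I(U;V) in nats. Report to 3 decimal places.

Marginals: p(U) = (0.2000, 0.0400, 0.7600), p(V) = (0.6200, 0.3800).
I(U;V) = H(U) + H(V) − H(U,V).
H(U) = 0.6592, H(V) = 0.6641, H(U,V) = 1.2977.
I(U;V) = 0.6592 + 0.6641 − 1.2977 = 0.026 nats.

0.026 nats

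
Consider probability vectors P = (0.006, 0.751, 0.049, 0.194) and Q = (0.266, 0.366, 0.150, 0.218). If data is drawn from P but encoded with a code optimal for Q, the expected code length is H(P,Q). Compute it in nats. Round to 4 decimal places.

H(P,Q) = −Σ p·ln q.
  −0.006·ln(0.266) = 0.00795
  −0.751·ln(0.366) = 0.75485
  −0.049·ln(0.150) = 0.09296
  −0.194·ln(0.218) = 0.29551
H(P,Q) = 1.1513 nats.

1.1513 nats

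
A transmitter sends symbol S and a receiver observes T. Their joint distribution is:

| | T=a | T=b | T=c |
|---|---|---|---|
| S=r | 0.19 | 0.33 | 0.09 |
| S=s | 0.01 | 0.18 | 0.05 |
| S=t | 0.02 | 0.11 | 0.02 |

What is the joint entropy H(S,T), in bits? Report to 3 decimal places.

H(S,T) = −Σ p(x,y)·log₂ p(x,y) over all 9 cells.
  cell (r,a): −0.19·log₂0.19 = 0.4552
  cell (r,b): −0.33·log₂0.33 = 0.5278
  cell (r,c): −0.09·log₂0.09 = 0.3127
  cell (s,a): −0.01·log₂0.01 = 0.0664
  cell (s,b): −0.18·log₂0.18 = 0.4453
  cell (s,c): −0.05·log₂0.05 = 0.2161
  cell (t,a): −0.02·log₂0.02 = 0.1129
  cell (t,b): −0.11·log₂0.11 = 0.3503
  cell (t,c): −0.02·log₂0.02 = 0.1129
Sum = 2.600 bits.

2.600 bits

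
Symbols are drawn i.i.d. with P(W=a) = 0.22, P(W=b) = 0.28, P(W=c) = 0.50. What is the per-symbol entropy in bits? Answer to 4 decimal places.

1.4948 bits

H(W) = −Σ p·log₂ p.
  −(0.22)·log₂(0.22) = 0.48057
  −(0.28)·log₂(0.28) = 0.51422
  −(0.50)·log₂(0.50) = 0.50000
Sum: 0.48057 + 0.51422 + 0.50000 = 1.4948 bits.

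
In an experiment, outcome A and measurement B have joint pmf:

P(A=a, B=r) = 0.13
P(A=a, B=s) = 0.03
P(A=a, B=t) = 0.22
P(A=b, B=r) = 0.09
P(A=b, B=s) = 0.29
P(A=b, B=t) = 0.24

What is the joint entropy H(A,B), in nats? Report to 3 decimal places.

H(A,B) = −Σ p(x,y)·ln p(x,y) over all 6 cells.
  cell (a,r): −0.13·ln0.13 = 0.2652
  cell (a,s): −0.03·ln0.03 = 0.1052
  cell (a,t): −0.22·ln0.22 = 0.3331
  cell (b,r): −0.09·ln0.09 = 0.2167
  cell (b,s): −0.29·ln0.29 = 0.3590
  cell (b,t): −0.24·ln0.24 = 0.3425
Sum = 1.622 nats.

1.622 nats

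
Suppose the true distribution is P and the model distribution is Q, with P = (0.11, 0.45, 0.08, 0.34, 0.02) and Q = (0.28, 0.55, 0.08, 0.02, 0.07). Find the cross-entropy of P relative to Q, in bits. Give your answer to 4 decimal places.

2.8773 bits

H(P,Q) = −Σ p·log₂ q.
  −0.11·log₂(0.28) = 0.20202
  −0.45·log₂(0.55) = 0.38812
  −0.08·log₂(0.08) = 0.29151
  −0.34·log₂(0.02) = 1.91891
  −0.02·log₂(0.07) = 0.07673
H(P,Q) = 2.8773 bits.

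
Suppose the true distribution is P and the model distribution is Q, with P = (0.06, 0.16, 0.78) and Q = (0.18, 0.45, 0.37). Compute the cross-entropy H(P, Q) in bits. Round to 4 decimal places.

1.4516 bits

H(P,Q) = −Σ p·log₂ q.
  −0.06·log₂(0.18) = 0.14844
  −0.16·log₂(0.45) = 0.18432
  −0.78·log₂(0.37) = 1.11883
H(P,Q) = 1.4516 bits.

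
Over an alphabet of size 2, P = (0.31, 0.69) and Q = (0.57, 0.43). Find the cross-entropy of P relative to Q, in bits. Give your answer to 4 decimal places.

H(P,Q) = −Σ p·log₂ q.
  −0.31·log₂(0.57) = 0.25140
  −0.69·log₂(0.43) = 0.84014
H(P,Q) = 1.0915 bits.

1.0915 bits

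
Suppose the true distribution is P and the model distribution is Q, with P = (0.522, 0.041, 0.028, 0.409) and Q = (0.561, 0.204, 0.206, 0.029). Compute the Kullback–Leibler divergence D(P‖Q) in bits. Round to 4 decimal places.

1.3318 bits

D(P‖Q) = Σ p·log₂(p/q).
  0.522·log₂(0.522/0.561) = -0.05426
  0.041·log₂(0.041/0.204) = -0.09491
  0.028·log₂(0.028/0.206) = -0.08062
  0.409·log₂(0.409/0.029) = 1.56155
D(P‖Q) = 1.3318 bits.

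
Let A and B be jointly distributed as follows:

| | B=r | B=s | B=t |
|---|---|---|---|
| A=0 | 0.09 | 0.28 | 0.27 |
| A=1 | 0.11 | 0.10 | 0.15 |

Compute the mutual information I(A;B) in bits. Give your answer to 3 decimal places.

0.033 bits

Marginals: p(A) = (0.6400, 0.3600), p(B) = (0.2000, 0.3800, 0.4200).
I(A;B) = H(A) + H(B) − H(A,B).
H(A) = 0.9427, H(B) = 1.5205, H(A,B) = 2.4299.
I(A;B) = 0.9427 + 1.5205 − 2.4299 = 0.033 bits.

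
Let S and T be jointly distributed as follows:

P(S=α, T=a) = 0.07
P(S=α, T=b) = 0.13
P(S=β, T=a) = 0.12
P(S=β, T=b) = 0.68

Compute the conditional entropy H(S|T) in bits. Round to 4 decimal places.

Chain rule: H(S|T) = H(S,T) − H(T).
Marginals: p(S) = (0.2000, 0.8000), p(T) = (0.1900, 0.8100).
H(S,T) = 1.3966 bits; H(T) = 0.7015 bits.
H(S|T) = 1.3966 − 0.7015 = 0.6951 bits.

0.6951 bits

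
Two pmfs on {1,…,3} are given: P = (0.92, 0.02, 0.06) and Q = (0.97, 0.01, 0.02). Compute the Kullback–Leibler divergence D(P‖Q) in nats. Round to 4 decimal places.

D(P‖Q) = Σ p·ln(p/q).
  0.92·ln(0.92/0.97) = -0.04869
  0.02·ln(0.02/0.01) = 0.01386
  0.06·ln(0.06/0.02) = 0.06592
D(P‖Q) = 0.0311 nats.

0.0311 nats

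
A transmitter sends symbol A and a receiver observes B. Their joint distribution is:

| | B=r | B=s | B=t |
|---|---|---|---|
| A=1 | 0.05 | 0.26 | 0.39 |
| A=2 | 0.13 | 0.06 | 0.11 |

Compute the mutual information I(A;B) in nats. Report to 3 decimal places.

Marginals: p(A) = (0.7000, 0.3000), p(B) = (0.1800, 0.3200, 0.5000).
I(A;B) = H(A) + H(B) − H(A,B).
H(A) = 0.6109, H(B) = 1.0199, H(A,B) = 1.5441.
I(A;B) = 0.6109 + 1.0199 − 1.5441 = 0.087 nats.

0.087 nats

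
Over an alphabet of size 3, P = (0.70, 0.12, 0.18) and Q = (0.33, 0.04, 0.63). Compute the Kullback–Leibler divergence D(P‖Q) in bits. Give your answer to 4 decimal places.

D(P‖Q) = Σ p·log₂(p/q).
  0.70·log₂(0.70/0.33) = 0.75942
  0.12·log₂(0.12/0.04) = 0.19020
  0.18·log₂(0.18/0.63) = -0.32532
D(P‖Q) = 0.6243 bits.

0.6243 bits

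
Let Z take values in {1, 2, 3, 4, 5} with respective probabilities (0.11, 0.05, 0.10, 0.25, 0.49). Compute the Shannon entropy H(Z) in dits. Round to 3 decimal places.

H(Z) = −Σ p·log₁₀ p.
  −(0.11)·log₁₀(0.11) = 0.1054
  −(0.05)·log₁₀(0.05) = 0.0651
  −(0.10)·log₁₀(0.10) = 0.1000
  −(0.25)·log₁₀(0.25) = 0.1505
  −(0.49)·log₁₀(0.49) = 0.1518
Sum: 0.1054 + 0.0651 + 0.1000 + 0.1505 + 0.1518 = 0.573 dits.

0.573 dits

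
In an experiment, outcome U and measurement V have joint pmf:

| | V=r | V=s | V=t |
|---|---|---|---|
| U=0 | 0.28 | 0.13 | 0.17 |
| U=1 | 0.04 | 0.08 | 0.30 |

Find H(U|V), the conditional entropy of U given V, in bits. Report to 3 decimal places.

0.819 bits

Marginals: p(U) = (0.5800, 0.4200), p(V) = (0.3200, 0.2100, 0.4700).
H(U|V) = Σ p(V) · H(U|V=·).
  V=r: p=0.3200, H(U|V=r) = 0.5436
  V=s: p=0.2100, H(U|V=s) = 0.9587
  V=t: p=0.4700, H(U|V=t) = 0.9441
Weighted sum = 0.819 bits.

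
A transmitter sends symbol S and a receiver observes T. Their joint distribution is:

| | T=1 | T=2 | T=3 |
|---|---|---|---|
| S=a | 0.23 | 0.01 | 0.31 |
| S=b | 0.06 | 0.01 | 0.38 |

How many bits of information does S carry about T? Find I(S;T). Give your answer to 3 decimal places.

0.075 bits

Marginals: p(S) = (0.5500, 0.4500), p(T) = (0.2900, 0.0200, 0.6900).
I(S;T) = Σ p(x,y)·log₂[p(x,y)/(p(x)p(y))].
  (a,1): 0.23·log₂(1.4420) = 0.1215
  (a,2): 0.01·log₂(0.9091) = -0.0014
  (a,3): 0.31·log₂(0.8169) = -0.0905
  (b,1): 0.06·log₂(0.4598) = -0.0673
  (b,2): 0.01·log₂(1.1111) = 0.0015
  (b,3): 0.38·log₂(1.2238) = 0.1107
Sum = 0.075 bits.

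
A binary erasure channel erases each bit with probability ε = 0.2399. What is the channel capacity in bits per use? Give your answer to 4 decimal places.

0.7601 bits

Binary erasure channel: capacity C = 1 − ε.
C = 1 − 0.2399 = 0.7601 bits per channel use.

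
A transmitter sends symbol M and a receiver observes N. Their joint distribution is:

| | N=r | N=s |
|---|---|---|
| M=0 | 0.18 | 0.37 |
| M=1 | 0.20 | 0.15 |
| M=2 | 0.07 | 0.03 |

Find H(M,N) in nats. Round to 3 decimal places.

1.574 nats

H(M,N) = −Σ p(x,y)·ln p(x,y) over all 6 cells.
  cell (0,r): −0.18·ln0.18 = 0.3087
  cell (0,s): −0.37·ln0.37 = 0.3679
  cell (1,r): −0.20·ln0.20 = 0.3219
  cell (1,s): −0.15·ln0.15 = 0.2846
  cell (2,r): −0.07·ln0.07 = 0.1861
  cell (2,s): −0.03·ln0.03 = 0.1052
Sum = 1.574 nats.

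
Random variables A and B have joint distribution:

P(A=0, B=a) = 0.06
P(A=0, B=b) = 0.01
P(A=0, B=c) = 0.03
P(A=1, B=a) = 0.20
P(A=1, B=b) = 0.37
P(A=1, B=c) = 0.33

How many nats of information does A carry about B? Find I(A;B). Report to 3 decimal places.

Marginals: p(A) = (0.1000, 0.9000), p(B) = (0.2600, 0.3800, 0.3600).
I(A;B) = Σ p(x,y)·ln[p(x,y)/(p(x)p(y))].
  (0,a): 0.06·ln(2.3077) = 0.0502
  (0,b): 0.01·ln(0.2632) = -0.0134
  (0,c): 0.03·ln(0.8333) = -0.0055
  (1,a): 0.20·ln(0.8547) = -0.0314
  (1,b): 0.37·ln(1.0819) = 0.0291
  (1,c): 0.33·ln(1.0185) = 0.0061
Sum = 0.035 nats.

0.035 nats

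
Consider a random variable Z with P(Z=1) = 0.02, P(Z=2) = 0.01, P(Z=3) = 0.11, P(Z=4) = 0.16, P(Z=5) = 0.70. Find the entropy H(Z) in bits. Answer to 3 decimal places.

H(Z) = −Σ p·log₂ p.
  −(0.02)·log₂(0.02) = 0.1129
  −(0.01)·log₂(0.01) = 0.0664
  −(0.11)·log₂(0.11) = 0.3503
  −(0.16)·log₂(0.16) = 0.4230
  −(0.70)·log₂(0.70) = 0.3602
Sum: 0.1129 + 0.0664 + 0.3503 + 0.4230 + 0.3602 = 1.313 bits.

1.313 bits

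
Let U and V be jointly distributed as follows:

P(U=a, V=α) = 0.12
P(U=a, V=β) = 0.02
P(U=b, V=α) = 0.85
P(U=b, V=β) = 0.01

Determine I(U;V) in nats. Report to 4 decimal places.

Marginals: p(U) = (0.1400, 0.8600), p(V) = (0.9700, 0.0300).
I(U;V) = H(U) + H(V) − H(U,V).
H(U) = 0.4050, H(V) = 0.1347, H(U,V) = 0.5169.
I(U;V) = 0.4050 + 0.1347 − 0.5169 = 0.0228 nats.

0.0228 nats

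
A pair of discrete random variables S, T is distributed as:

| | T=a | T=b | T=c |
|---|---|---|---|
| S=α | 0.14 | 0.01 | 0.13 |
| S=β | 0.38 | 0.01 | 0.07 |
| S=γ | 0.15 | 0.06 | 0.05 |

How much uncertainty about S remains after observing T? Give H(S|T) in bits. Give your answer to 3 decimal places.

1.403 bits

Chain rule: H(S|T) = H(S,T) − H(T).
Marginals: p(S) = (0.2800, 0.4600, 0.2600), p(T) = (0.6700, 0.0800, 0.2500).
H(S,T) = 2.5818 bits; H(T) = 1.1786 bits.
H(S|T) = 2.5818 − 1.1786 = 1.403 bits.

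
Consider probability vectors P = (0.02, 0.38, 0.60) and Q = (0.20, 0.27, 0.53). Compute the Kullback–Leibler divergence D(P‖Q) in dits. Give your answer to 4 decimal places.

D(P‖Q) = Σ p·log₁₀(p/q).
  0.02·log₁₀(0.02/0.20) = -0.02000
  0.38·log₁₀(0.38/0.27) = 0.05640
  0.60·log₁₀(0.60/0.53) = 0.03233
D(P‖Q) = 0.0687 dits.

0.0687 dits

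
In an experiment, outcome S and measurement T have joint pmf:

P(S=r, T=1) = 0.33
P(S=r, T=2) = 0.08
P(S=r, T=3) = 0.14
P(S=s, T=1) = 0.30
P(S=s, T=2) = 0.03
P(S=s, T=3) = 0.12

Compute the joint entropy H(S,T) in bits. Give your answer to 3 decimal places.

H(S,T) = −Σ p(x,y)·log₂ p(x,y) over all 6 cells.
  cell (r,1): −0.33·log₂0.33 = 0.5278
  cell (r,2): −0.08·log₂0.08 = 0.2915
  cell (r,3): −0.14·log₂0.14 = 0.3971
  cell (s,1): −0.30·log₂0.30 = 0.5211
  cell (s,2): −0.03·log₂0.03 = 0.1518
  cell (s,3): −0.12·log₂0.12 = 0.3671
Sum = 2.256 bits.

2.256 bits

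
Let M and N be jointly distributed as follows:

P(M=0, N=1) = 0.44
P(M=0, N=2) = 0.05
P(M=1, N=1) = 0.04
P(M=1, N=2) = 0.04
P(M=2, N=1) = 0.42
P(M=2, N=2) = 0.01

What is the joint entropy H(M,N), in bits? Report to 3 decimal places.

H(M,N) = −Σ p(x,y)·log₂ p(x,y) over all 6 cells.
  cell (0,1): −0.44·log₂0.44 = 0.5211
  cell (0,2): −0.05·log₂0.05 = 0.2161
  cell (1,1): −0.04·log₂0.04 = 0.1858
  cell (1,2): −0.04·log₂0.04 = 0.1858
  cell (2,1): −0.42·log₂0.42 = 0.5256
  cell (2,2): −0.01·log₂0.01 = 0.0664
Sum = 1.701 bits.

1.701 bits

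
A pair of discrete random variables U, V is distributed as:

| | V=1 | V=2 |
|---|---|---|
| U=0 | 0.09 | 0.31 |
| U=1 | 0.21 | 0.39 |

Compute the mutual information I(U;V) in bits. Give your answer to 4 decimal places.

Marginals: p(U) = (0.4000, 0.6000), p(V) = (0.3000, 0.7000).
I(U;V) = H(U) + H(V) − H(U,V).
H(U) = 0.9710, H(V) = 0.8813, H(U,V) = 1.8391.
I(U;V) = 0.9710 + 0.8813 − 1.8391 = 0.0132 bits.

0.0132 bits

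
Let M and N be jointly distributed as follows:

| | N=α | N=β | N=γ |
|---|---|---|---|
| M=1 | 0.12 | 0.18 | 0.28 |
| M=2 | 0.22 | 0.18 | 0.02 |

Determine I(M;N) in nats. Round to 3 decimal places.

Marginals: p(M) = (0.5800, 0.4200), p(N) = (0.3400, 0.3600, 0.3000).
I(M;N) = Σ p(x,y)·ln[p(x,y)/(p(x)p(y))].
  (1,α): 0.12·ln(0.6085) = -0.0596
  (1,β): 0.18·ln(0.8621) = -0.0267
  (1,γ): 0.28·ln(1.6092) = 0.1332
  (2,α): 0.22·ln(1.5406) = 0.0951
  (2,β): 0.18·ln(1.1905) = 0.0314
  (2,γ): 0.02·ln(0.1587) = -0.0368
Sum = 0.137 nats.

0.137 nats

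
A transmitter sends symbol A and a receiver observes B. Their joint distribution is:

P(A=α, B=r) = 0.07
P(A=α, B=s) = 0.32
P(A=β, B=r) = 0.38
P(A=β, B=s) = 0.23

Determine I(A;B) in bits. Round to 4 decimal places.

0.1449 bits

Marginals: p(A) = (0.3900, 0.6100), p(B) = (0.4500, 0.5500).
I(A;B) = H(A) + H(B) − H(A,B).
H(A) = 0.9648, H(B) = 0.9928, H(A,B) = 1.8127.
I(A;B) = 0.9648 + 0.9928 − 1.8127 = 0.1449 bits.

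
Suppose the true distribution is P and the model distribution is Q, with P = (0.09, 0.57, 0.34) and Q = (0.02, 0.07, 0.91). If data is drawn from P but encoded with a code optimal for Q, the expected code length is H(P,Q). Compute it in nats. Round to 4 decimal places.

H(P,Q) = −Σ p·ln q.
  −0.09·ln(0.02) = 0.35208
  −0.57·ln(0.07) = 1.51578
  −0.34·ln(0.91) = 0.03207
H(P,Q) = 1.8999 nats.

1.8999 nats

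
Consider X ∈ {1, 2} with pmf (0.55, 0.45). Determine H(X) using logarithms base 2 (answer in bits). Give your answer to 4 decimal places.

H(X) = −Σ p·log₂ p.
  −(0.55)·log₂(0.55) = 0.47437
  −(0.45)·log₂(0.45) = 0.51840
Sum: 0.47437 + 0.51840 = 0.9928 bits.

0.9928 bits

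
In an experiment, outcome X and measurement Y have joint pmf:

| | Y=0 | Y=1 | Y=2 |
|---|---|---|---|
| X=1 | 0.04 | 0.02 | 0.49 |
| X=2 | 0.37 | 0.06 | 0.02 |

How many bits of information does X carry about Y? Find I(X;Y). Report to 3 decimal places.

Marginals: p(X) = (0.5500, 0.4500), p(Y) = (0.4100, 0.0800, 0.5100).
I(X;Y) = Σ p(x,y)·log₂[p(x,y)/(p(x)p(y))].
  (1,0): 0.04·log₂(0.1774) = -0.0998
  (1,1): 0.02·log₂(0.4545) = -0.0228
  (1,2): 0.49·log₂(1.7469) = 0.3943
  (2,0): 0.37·log₂(2.0054) = 0.3714
  (2,1): 0.06·log₂(1.6667) = 0.0442
  (2,2): 0.02·log₂(0.0871) = -0.0704
Sum = 0.617 bits.

0.617 bits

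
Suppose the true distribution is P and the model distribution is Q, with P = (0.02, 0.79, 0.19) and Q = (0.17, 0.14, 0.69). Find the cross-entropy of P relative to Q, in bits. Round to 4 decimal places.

2.3937 bits

H(P,Q) = −Σ p·log₂ q.
  −0.02·log₂(0.17) = 0.05113
  −0.79·log₂(0.14) = 2.24084
  −0.19·log₂(0.69) = 0.10171
H(P,Q) = 2.3937 bits.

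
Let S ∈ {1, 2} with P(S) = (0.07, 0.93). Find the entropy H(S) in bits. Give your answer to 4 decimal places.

0.3659 bits

H(S) = −Σ p·log₂ p.
  −(0.07)·log₂(0.07) = 0.26856
  −(0.93)·log₂(0.93) = 0.09737
Sum: 0.26856 + 0.09737 = 0.3659 bits.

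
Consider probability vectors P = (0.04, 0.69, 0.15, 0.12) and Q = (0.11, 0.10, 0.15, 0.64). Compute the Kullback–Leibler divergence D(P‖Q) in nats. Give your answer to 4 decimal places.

1.0914 nats

D(P‖Q) = Σ p·ln(p/q).
  0.04·ln(0.04/0.11) = -0.04046
  0.69·ln(0.69/0.10) = 1.33275
  0.15·ln(0.15/0.15) = 0.00000
  0.12·ln(0.12/0.64) = -0.20088
D(P‖Q) = 1.0914 nats.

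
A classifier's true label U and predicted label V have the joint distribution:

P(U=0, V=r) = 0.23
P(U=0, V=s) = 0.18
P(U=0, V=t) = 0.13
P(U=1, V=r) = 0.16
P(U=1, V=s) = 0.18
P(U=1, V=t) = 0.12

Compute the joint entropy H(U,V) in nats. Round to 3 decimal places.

1.768 nats

H(U,V) = −Σ p(x,y)·ln p(x,y) over all 6 cells.
  cell (0,r): −0.23·ln0.23 = 0.3380
  cell (0,s): −0.18·ln0.18 = 0.3087
  cell (0,t): −0.13·ln0.13 = 0.2652
  cell (1,r): −0.16·ln0.16 = 0.2932
  cell (1,s): −0.18·ln0.18 = 0.3087
  cell (1,t): −0.12·ln0.12 = 0.2544
Sum = 1.768 nats.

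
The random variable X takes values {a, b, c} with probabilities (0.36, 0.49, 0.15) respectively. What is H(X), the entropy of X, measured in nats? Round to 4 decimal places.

H(X) = −Σ p·ln p.
  −(0.36)·ln(0.36) = 0.36779
  −(0.49)·ln(0.49) = 0.34954
  −(0.15)·ln(0.15) = 0.28457
Sum: 0.36779 + 0.34954 + 0.28457 = 1.0019 nats.

1.0019 nats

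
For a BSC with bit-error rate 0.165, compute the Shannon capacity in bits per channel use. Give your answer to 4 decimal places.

Binary symmetric channel: C = 1 − h₂(ε) where h₂ is the binary entropy function.
h₂(0.165) = −0.165·log₂0.165 − 0.835·log₂0.835 = 0.6461.
C = 1 − 0.6461 = 0.3539 bits per channel use.

0.3539 bits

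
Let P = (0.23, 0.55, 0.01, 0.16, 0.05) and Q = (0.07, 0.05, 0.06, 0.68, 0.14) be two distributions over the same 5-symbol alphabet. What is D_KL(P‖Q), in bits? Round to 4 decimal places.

1.8633 bits

D(P‖Q) = Σ p·log₂(p/q).
  0.23·log₂(0.23/0.07) = 0.39473
  0.55·log₂(0.55/0.05) = 1.90269
  0.01·log₂(0.01/0.06) = -0.02585
  0.16·log₂(0.16/0.68) = -0.33399
  0.05·log₂(0.05/0.14) = -0.07427
D(P‖Q) = 1.8633 bits.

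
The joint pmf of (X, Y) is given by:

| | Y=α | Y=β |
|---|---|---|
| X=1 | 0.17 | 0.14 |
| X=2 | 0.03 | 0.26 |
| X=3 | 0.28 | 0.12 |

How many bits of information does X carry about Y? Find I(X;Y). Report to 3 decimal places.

0.199 bits

Marginals: p(X) = (0.3100, 0.2900, 0.4000), p(Y) = (0.4800, 0.5200).
I(X;Y) = H(X) + H(Y) − H(X,Y).
H(X) = 1.5705, H(Y) = 0.9988, H(X,Y) = 2.3700.
I(X;Y) = 1.5705 + 0.9988 − 2.3700 = 0.199 bits.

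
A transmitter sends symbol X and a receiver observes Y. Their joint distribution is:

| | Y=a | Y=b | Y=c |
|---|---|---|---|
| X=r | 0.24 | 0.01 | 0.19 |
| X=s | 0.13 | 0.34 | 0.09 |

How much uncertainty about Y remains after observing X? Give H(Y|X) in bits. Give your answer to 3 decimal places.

Chain rule: H(Y|X) = H(X,Y) − H(X).
Marginals: p(X) = (0.4400, 0.5600), p(Y) = (0.3700, 0.3500, 0.2800).
H(X,Y) = 2.2403 bits; H(X) = 0.9896 bits.
H(Y|X) = 2.2403 − 0.9896 = 1.251 bits.

1.251 bits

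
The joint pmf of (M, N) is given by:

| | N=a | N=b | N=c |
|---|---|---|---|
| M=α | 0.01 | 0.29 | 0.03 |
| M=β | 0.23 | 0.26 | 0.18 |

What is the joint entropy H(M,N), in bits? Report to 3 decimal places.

H(M,N) = −Σ p(x,y)·log₂ p(x,y) over all 6 cells.
  cell (α,a): −0.01·log₂0.01 = 0.0664
  cell (α,b): −0.29·log₂0.29 = 0.5179
  cell (α,c): −0.03·log₂0.03 = 0.1518
  cell (β,a): −0.23·log₂0.23 = 0.4877
  cell (β,b): −0.26·log₂0.26 = 0.5053
  cell (β,c): −0.18·log₂0.18 = 0.4453
Sum = 2.174 bits.

2.174 bits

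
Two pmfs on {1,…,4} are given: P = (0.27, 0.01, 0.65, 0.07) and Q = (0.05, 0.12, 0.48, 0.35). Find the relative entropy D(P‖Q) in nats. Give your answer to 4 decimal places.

0.5149 nats

D(P‖Q) = Σ p·ln(p/q).
  0.27·ln(0.27/0.05) = 0.45533
  0.01·ln(0.01/0.12) = -0.02485
  0.65·ln(0.65/0.48) = 0.19707
  0.07·ln(0.07/0.35) = -0.11266
D(P‖Q) = 0.5149 nats.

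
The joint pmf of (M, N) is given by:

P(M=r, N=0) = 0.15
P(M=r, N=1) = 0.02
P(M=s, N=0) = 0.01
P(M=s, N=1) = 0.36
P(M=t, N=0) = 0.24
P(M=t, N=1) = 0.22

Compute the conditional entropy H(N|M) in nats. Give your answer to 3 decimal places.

0.426 nats

Marginals: p(M) = (0.1700, 0.3700, 0.4600), p(N) = (0.4000, 0.6000).
H(N|M) = Σ p(M) · H(N|M=·).
  M=r: p=0.1700, H(N|M=r) = 0.3622
  M=s: p=0.3700, H(N|M=s) = 0.1243
  M=t: p=0.4600, H(N|M=t) = 0.6922
Weighted sum = 0.426 nats.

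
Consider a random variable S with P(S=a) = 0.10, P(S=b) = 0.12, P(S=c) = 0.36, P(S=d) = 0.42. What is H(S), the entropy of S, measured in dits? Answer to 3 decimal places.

H(S) = −Σ p·log₁₀ p.
  −(0.10)·log₁₀(0.10) = 0.1000
  −(0.12)·log₁₀(0.12) = 0.1105
  −(0.36)·log₁₀(0.36) = 0.1597
  −(0.42)·log₁₀(0.42) = 0.1582
Sum: 0.1000 + 0.1105 + 0.1597 + 0.1582 = 0.528 dits.

0.528 dits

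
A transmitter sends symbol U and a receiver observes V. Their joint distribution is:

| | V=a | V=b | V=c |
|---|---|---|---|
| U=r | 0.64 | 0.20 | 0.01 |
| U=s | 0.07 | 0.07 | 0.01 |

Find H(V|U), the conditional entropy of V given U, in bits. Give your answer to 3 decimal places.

0.937 bits

Marginals: p(U) = (0.8500, 0.1500), p(V) = (0.7100, 0.2700, 0.0200).
H(V|U) = Σ p(U) · H(V|U=·).
  U=r: p=0.8500, H(V|U=r) = 0.8748
  U=s: p=0.1500, H(V|U=s) = 1.2867
Weighted sum = 0.937 bits.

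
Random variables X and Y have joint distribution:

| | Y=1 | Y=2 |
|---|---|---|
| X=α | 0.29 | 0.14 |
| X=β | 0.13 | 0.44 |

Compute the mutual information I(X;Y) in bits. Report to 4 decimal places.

Marginals: p(X) = (0.4300, 0.5700), p(Y) = (0.4200, 0.5800).
I(X;Y) = Σ p(x,y)·log₂[p(x,y)/(p(x)p(y))].
  (α,1): 0.29·log₂(1.6058) = 0.19814
  (α,2): 0.14·log₂(0.5613) = -0.11662
  (β,1): 0.13·log₂(0.5430) = -0.11452
  (β,2): 0.44·log₂(1.3309) = 0.18146
Sum = 0.1485 bits.

0.1485 bits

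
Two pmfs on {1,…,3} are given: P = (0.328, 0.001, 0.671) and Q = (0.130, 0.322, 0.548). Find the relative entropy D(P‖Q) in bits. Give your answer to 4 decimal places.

D(P‖Q) = Σ p·log₂(p/q).
  0.328·log₂(0.328/0.130) = 0.43794
  0.001·log₂(0.001/0.322) = -0.00833
  0.671·log₂(0.671/0.548) = 0.19602
D(P‖Q) = 0.6256 bits.

0.6256 bits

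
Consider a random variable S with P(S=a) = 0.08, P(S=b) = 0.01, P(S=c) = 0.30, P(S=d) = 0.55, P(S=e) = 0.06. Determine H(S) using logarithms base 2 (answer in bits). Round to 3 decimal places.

1.597 bits

H(S) = −Σ p·log₂ p.
  −(0.08)·log₂(0.08) = 0.2915
  −(0.01)·log₂(0.01) = 0.0664
  −(0.30)·log₂(0.30) = 0.5211
  −(0.55)·log₂(0.55) = 0.4744
  −(0.06)·log₂(0.06) = 0.2435
Sum: 0.2915 + 0.0664 + 0.5211 + 0.4744 + 0.2435 = 1.597 bits.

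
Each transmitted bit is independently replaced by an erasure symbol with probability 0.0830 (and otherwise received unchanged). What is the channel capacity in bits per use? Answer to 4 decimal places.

0.9170 bits

Binary erasure channel: capacity C = 1 − ε.
C = 1 − 0.0830 = 0.9170 bits per channel use.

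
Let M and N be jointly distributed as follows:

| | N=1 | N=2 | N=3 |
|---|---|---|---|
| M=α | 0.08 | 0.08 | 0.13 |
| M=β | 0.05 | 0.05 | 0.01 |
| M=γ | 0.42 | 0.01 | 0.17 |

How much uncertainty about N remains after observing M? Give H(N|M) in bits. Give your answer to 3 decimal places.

Marginals: p(M) = (0.2900, 0.1100, 0.6000), p(N) = (0.5500, 0.1400, 0.3100).
H(N|M) = Σ p(M) · H(N|M=·).
  M=α: p=0.2900, H(N|M=α) = 1.5440
  M=β: p=0.1100, H(N|M=β) = 1.3486
  M=γ: p=0.6000, H(N|M=γ) = 0.9742
Weighted sum = 1.181 bits.

1.181 bits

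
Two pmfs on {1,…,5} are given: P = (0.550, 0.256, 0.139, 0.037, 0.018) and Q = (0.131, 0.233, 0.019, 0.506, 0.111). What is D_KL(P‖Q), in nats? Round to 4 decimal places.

0.9603 nats

D(P‖Q) = Σ p·ln(p/q).
  0.550·ln(0.550/0.131) = 0.78910
  0.256·ln(0.256/0.233) = 0.02410
  0.139·ln(0.139/0.019) = 0.27661
  0.037·ln(0.037/0.506) = -0.09678
  0.018·ln(0.018/0.111) = -0.03274
D(P‖Q) = 0.9603 nats.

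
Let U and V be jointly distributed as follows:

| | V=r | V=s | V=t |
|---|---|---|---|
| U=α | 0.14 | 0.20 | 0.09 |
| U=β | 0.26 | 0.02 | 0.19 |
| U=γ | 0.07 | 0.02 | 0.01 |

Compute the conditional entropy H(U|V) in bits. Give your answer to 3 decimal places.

1.171 bits

Chain rule: H(U|V) = H(U,V) − H(V).
Marginals: p(U) = (0.4300, 0.4700, 0.1000), p(V) = (0.4700, 0.2400, 0.2900).
H(U,V) = 2.6954 bits; H(V) = 1.5240 bits.
H(U|V) = 2.6954 − 1.5240 = 1.171 bits.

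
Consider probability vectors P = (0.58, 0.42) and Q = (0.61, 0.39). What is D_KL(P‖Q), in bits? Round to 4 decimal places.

0.0027 bits

D(P‖Q) = Σ p·log₂(p/q).
  0.58·log₂(0.58/0.61) = -0.04220
  0.42·log₂(0.42/0.39) = 0.04490
D(P‖Q) = 0.0027 bits.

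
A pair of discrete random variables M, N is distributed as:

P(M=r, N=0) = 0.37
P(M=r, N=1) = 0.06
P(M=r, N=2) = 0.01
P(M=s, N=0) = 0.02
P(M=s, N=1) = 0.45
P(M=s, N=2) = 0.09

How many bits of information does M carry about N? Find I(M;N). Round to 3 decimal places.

Marginals: p(M) = (0.4400, 0.5600), p(N) = (0.3900, 0.5100, 0.1000).
I(M;N) = Σ p(x,y)·log₂[p(x,y)/(p(x)p(y))].
  (r,0): 0.37·log₂(2.1562) = 0.4101
  (r,1): 0.06·log₂(0.2674) = -0.1142
  (r,2): 0.01·log₂(0.2273) = -0.0214
  (s,0): 0.02·log₂(0.0916) = -0.0690
  (s,1): 0.45·log₂(1.5756) = 0.2952
  (s,2): 0.09·log₂(1.6071) = 0.0616
Sum = 0.562 bits.

0.562 bits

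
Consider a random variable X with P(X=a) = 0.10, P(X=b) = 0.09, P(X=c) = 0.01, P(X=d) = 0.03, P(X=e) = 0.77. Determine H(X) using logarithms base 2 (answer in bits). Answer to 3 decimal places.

1.153 bits

H(X) = −Σ p·log₂ p.
  −(0.10)·log₂(0.10) = 0.3322
  −(0.09)·log₂(0.09) = 0.3127
  −(0.01)·log₂(0.01) = 0.0664
  −(0.03)·log₂(0.03) = 0.1518
  −(0.77)·log₂(0.77) = 0.2903
Sum: 0.3322 + 0.3127 + 0.0664 + 0.1518 + 0.2903 = 1.153 bits.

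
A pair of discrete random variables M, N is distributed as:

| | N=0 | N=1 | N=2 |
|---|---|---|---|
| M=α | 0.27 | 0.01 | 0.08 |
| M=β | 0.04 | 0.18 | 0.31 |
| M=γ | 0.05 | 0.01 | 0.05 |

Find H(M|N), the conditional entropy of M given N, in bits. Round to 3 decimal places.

1.005 bits

Chain rule: H(M|N) = H(M,N) − H(N).
Marginals: p(M) = (0.3600, 0.5300, 0.1100), p(N) = (0.3600, 0.2000, 0.4400).
H(M,N) = 2.5215 bits; H(N) = 1.5161 bits.
H(M|N) = 2.5215 − 1.5161 = 1.005 bits.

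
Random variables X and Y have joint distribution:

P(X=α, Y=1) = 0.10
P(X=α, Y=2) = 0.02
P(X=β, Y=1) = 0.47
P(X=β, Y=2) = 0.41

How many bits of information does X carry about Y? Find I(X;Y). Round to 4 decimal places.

Marginals: p(X) = (0.1200, 0.8800), p(Y) = (0.5700, 0.4300).
I(X;Y) = H(X) + H(Y) − H(X,Y).
H(X) = 0.5294, H(Y) = 0.9858, H(X,Y) = 1.4844.
I(X;Y) = 0.5294 + 0.9858 − 1.4844 = 0.0308 bits.

0.0308 bits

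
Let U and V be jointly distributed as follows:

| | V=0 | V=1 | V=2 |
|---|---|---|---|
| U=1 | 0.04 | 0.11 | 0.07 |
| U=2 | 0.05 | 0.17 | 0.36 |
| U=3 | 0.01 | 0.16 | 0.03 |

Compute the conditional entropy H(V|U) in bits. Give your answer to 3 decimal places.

Marginals: p(U) = (0.2200, 0.5800, 0.2000), p(V) = (0.1000, 0.4400, 0.4600).
H(V|U) = Σ p(U) · H(V|U=·).
  U=1: p=0.2200, H(V|U=1) = 1.4728
  U=2: p=0.5800, H(V|U=2) = 1.2508
  U=3: p=0.2000, H(V|U=3) = 0.8842
Weighted sum = 1.226 bits.

1.226 bits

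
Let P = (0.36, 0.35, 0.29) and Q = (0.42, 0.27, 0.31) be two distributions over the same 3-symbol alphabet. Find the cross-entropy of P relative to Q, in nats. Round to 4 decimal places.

H(P,Q) = −Σ p·ln q.
  −0.36·ln(0.42) = 0.31230
  −0.35·ln(0.27) = 0.45827
  −0.29·ln(0.31) = 0.33964
H(P,Q) = 1.1102 nats.

1.1102 nats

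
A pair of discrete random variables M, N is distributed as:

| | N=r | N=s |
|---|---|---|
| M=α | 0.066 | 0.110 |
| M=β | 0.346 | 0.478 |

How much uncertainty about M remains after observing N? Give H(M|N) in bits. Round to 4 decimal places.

0.6704 bits

Marginals: p(M) = (0.1760, 0.8240), p(N) = (0.4120, 0.5880).
H(M|N) = Σ p(N) · H(M|N=·).
  N=r: p=0.4120, H(M|N=r) = 0.6348
  N=s: p=0.5880, H(M|N=s) = 0.6953
Weighted sum = 0.6704 bits.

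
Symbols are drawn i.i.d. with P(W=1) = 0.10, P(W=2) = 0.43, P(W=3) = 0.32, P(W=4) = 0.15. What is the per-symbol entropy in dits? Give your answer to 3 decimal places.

0.540 dits

H(W) = −Σ p·log₁₀ p.
  −(0.10)·log₁₀(0.10) = 0.1000
  −(0.43)·log₁₀(0.43) = 0.1576
  −(0.32)·log₁₀(0.32) = 0.1584
  −(0.15)·log₁₀(0.15) = 0.1236
Sum: 0.1000 + 0.1576 + 0.1584 + 0.1236 = 0.540 dits.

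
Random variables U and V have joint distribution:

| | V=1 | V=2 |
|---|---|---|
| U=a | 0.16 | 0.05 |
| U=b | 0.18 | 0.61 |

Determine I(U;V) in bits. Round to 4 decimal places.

Marginals: p(U) = (0.2100, 0.7900), p(V) = (0.3400, 0.6600).
I(U;V) = H(U) + H(V) − H(U,V).
H(U) = 0.7415, H(V) = 0.9248, H(U,V) = 1.5194.
I(U;V) = 0.7415 + 0.9248 − 1.5194 = 0.1469 bits.

0.1469 bits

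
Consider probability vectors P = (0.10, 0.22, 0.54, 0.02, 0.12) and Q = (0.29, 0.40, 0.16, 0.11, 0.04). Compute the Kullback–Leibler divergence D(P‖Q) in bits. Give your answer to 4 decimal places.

0.7453 bits

D(P‖Q) = Σ p·log₂(p/q).
  0.10·log₂(0.10/0.29) = -0.15361
  0.22·log₂(0.22/0.40) = -0.18975
  0.54·log₂(0.54/0.16) = 0.94764
  0.02·log₂(0.02/0.11) = -0.04919
  0.12·log₂(0.12/0.04) = 0.19020
D(P‖Q) = 0.7453 bits.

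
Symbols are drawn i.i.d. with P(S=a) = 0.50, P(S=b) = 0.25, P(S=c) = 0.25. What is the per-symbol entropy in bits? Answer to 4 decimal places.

H(S) = −Σ p·log₂ p.
  −(0.50)·log₂(0.50) = 0.50000
  −(0.25)·log₂(0.25) = 0.50000
  −(0.25)·log₂(0.25) = 0.50000
Sum: 0.50000 + 0.50000 + 0.50000 = 1.5000 bits.

1.5000 bits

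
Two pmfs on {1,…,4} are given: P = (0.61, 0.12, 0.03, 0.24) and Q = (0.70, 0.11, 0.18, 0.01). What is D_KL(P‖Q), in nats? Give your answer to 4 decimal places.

D(P‖Q) = Σ p·ln(p/q).
  0.61·ln(0.61/0.70) = -0.08395
  0.12·ln(0.12/0.11) = 0.01044
  0.03·ln(0.03/0.18) = -0.05375
  0.24·ln(0.24/0.01) = 0.76273
D(P‖Q) = 0.6355 nats.

0.6355 nats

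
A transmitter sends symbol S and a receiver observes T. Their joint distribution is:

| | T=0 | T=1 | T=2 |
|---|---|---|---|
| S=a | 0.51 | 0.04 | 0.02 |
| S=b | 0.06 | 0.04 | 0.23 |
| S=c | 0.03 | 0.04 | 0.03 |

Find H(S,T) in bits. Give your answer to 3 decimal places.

H(S,T) = −Σ p(x,y)·log₂ p(x,y) over all 9 cells.
  cell (a,0): −0.51·log₂0.51 = 0.4954
  cell (a,1): −0.04·log₂0.04 = 0.1858
  cell (a,2): −0.02·log₂0.02 = 0.1129
  cell (b,0): −0.06·log₂0.06 = 0.2435
  cell (b,1): −0.04·log₂0.04 = 0.1858
  cell (b,2): −0.23·log₂0.23 = 0.4877
  cell (c,0): −0.03·log₂0.03 = 0.1518
  cell (c,1): −0.04·log₂0.04 = 0.1858
  cell (c,2): −0.03·log₂0.03 = 0.1518
Sum = 2.200 bits.

2.200 bits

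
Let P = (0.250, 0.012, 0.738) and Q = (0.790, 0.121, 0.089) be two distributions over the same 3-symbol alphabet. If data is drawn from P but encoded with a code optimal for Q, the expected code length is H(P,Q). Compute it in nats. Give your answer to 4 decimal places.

H(P,Q) = −Σ p·ln q.
  −0.250·ln(0.790) = 0.05893
  −0.012·ln(0.121) = 0.02534
  −0.738·ln(0.089) = 1.78531
H(P,Q) = 1.8696 nats.

1.8696 nats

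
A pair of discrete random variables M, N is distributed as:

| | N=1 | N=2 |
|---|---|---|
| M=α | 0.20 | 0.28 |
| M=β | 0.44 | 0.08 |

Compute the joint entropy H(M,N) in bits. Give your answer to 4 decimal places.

H(M,N) = −Σ p(x,y)·log₂ p(x,y) over all 4 cells.
  cell (α,1): −0.20·log₂0.20 = 0.46439
  cell (α,2): −0.28·log₂0.28 = 0.51422
  cell (β,1): −0.44·log₂0.44 = 0.52115
  cell (β,2): −0.08·log₂0.08 = 0.29151
Sum = 1.7913 bits.

1.7913 bits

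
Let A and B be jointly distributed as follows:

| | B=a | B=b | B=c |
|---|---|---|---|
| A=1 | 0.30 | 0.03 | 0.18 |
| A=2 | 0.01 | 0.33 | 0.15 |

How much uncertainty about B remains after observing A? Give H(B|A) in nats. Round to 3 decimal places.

Chain rule: H(B|A) = H(A,B) − H(A).
Marginals: p(A) = (0.5100, 0.4900), p(B) = (0.3100, 0.3600, 0.3300).
H(A,B) = 1.4715 nats; H(A) = 0.6929 nats.
H(B|A) = 1.4715 − 0.6929 = 0.779 nats.

0.779 nats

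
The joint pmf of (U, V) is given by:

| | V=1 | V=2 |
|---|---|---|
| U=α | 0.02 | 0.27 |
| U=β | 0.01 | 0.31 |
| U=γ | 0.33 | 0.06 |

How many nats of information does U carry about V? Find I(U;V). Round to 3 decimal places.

0.369 nats

Marginals: p(U) = (0.2900, 0.3200, 0.3900), p(V) = (0.3600, 0.6400).
I(U;V) = Σ p(x,y)·ln[p(x,y)/(p(x)p(y))].
  (α,1): 0.02·ln(0.1916) = -0.0330
  (α,2): 0.27·ln(1.4547) = 0.1012
  (β,1): 0.01·ln(0.0868) = -0.0244
  (β,2): 0.31·ln(1.5137) = 0.1285
  (γ,1): 0.33·ln(2.3504) = 0.2820
  (γ,2): 0.06·ln(0.2404) = -0.0855
Sum = 0.369 nats.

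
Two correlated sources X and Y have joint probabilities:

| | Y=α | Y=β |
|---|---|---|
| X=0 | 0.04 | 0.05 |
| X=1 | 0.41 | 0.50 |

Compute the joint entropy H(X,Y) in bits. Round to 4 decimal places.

H(X,Y) = −Σ p(x,y)·log₂ p(x,y) over all 4 cells.
  cell (0,α): −0.04·log₂0.04 = 0.18575
  cell (0,β): −0.05·log₂0.05 = 0.21610
  cell (1,α): −0.41·log₂0.41 = 0.52738
  cell (1,β): −0.50·log₂0.50 = 0.50000
Sum = 1.4292 bits.

1.4292 bits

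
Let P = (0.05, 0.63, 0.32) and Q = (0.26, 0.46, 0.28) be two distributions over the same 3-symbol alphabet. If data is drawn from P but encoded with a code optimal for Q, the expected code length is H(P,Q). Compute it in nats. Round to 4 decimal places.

0.9639 nats

H(P,Q) = −Σ p·ln q.
  −0.05·ln(0.26) = 0.06735
  −0.63·ln(0.46) = 0.48921
  −0.32·ln(0.28) = 0.40735
H(P,Q) = 0.9639 nats.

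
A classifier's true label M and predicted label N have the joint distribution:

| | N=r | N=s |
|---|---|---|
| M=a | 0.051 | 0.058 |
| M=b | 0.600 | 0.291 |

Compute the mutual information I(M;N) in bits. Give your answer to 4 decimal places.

0.0124 bits

Marginals: p(M) = (0.1090, 0.8910), p(N) = (0.6510, 0.3490).
I(M;N) = Σ p(x,y)·log₂[p(x,y)/(p(x)p(y))].
  (a,r): 0.051·log₂(0.7187) = -0.02430
  (a,s): 0.058·log₂(1.5247) = 0.03529
  (b,r): 0.600·log₂(1.0344) = 0.02928
  (b,s): 0.291·log₂(0.9358) = -0.02785
Sum = 0.0124 bits.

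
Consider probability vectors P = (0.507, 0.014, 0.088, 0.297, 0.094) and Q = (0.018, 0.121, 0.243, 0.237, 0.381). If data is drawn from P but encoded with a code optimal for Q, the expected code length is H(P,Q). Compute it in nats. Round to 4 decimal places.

H(P,Q) = −Σ p·ln q.
  −0.507·ln(0.018) = 2.03681
  −0.014·ln(0.121) = 0.02957
  −0.088·ln(0.243) = 0.12449
  −0.297·ln(0.237) = 0.42759
  −0.094·ln(0.381) = 0.09071
H(P,Q) = 2.7092 nats.

2.7092 nats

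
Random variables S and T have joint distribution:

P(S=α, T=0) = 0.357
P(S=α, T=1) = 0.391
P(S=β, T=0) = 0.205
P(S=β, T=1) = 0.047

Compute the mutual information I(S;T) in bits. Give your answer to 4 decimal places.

Marginals: p(S) = (0.7480, 0.2520), p(T) = (0.5620, 0.4380).
I(S;T) = Σ p(x,y)·log₂[p(x,y)/(p(x)p(y))].
  (α,0): 0.357·log₂(0.8492) = -0.08416
  (α,1): 0.391·log₂(1.1934) = 0.09975
  (β,0): 0.205·log₂(1.4475) = 0.10938
  (β,1): 0.047·log₂(0.4258) = -0.05789
Sum = 0.0671 bits.

0.0671 bits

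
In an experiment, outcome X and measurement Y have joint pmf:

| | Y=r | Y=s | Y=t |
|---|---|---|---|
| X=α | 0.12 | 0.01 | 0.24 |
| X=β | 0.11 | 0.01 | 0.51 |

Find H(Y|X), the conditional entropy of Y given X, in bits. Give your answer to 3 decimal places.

0.889 bits

Chain rule: H(Y|X) = H(X,Y) − H(X).
Marginals: p(X) = (0.3700, 0.6300), p(Y) = (0.2300, 0.0200, 0.7500).
H(X,Y) = 1.8398 bits; H(X) = 0.9507 bits.
H(Y|X) = 1.8398 − 0.9507 = 0.889 bits.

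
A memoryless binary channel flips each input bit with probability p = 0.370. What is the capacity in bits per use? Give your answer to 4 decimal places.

0.0493 bits

Binary symmetric channel: C = 1 − h₂(ε) where h₂ is the binary entropy function.
h₂(0.370) = −0.370·log₂0.370 − 0.630·log₂0.630 = 0.9507.
C = 1 − 0.9507 = 0.0493 bits per channel use.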